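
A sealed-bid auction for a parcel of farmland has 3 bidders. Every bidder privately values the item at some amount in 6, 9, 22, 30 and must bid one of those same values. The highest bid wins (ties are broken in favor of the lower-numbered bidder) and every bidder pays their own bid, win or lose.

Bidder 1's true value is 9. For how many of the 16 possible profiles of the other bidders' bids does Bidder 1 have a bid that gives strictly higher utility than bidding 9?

Others bid (6, 6): truth gives 0; bid 6 gives 3 > 0. Violating.
Others bid (6, 22): truth gives -9; bid 6 gives -6 > -9. Violating.
Others bid (6, 30): truth gives -9; bid 6 gives -6 > -9. Violating.
Others bid (9, 22): truth gives -9; bid 6 gives -6 > -9. Violating.
Others bid (6, 9): truth gives 0; no alternative beats it.
Others bid (9, 6): truth gives 0; no alternative beats it.
(Checking all 16 profiles: 13 have a profitable deviation, 3 do not.)

13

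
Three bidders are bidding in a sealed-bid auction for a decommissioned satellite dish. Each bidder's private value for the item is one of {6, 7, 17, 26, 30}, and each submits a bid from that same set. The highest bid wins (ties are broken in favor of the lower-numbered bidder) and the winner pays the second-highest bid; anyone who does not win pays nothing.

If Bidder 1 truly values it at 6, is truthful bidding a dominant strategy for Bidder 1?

Check each profile of the others' bids and compare truth against every alternative bid.
Others bid (6, 7): truth gives 0, best alternative gives -1.
Others bid (7, 6): truth gives 0, best alternative gives -1.
Others bid (7, 7): truth gives 0, best alternative gives -1.
Others bid (6, 6): truth gives 0, best alternative gives 0.
Others bid (6, 17): truth gives 0, best alternative gives 0.
Others bid (6, 26): truth gives 0, best alternative gives 0.
(Remaining 19 profiles checked similarly; truth is weakly best in each.)
In every case the truthful bid is at least as good as any alternative, so it is a dominant strategy.

Yes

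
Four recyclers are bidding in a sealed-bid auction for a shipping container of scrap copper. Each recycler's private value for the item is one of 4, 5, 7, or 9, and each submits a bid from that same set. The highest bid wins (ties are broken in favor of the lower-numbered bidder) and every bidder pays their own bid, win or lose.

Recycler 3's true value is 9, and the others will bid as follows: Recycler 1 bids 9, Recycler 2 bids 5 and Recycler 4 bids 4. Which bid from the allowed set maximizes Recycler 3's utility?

4

Bid 4: loses but pays 4, utility -4.
Bid 5: loses but pays 5, utility -5.
Bid 7: loses but pays 7, utility -7.
Bid 9: loses but pays 9, utility -9.
The best choice is 4 with utility -4.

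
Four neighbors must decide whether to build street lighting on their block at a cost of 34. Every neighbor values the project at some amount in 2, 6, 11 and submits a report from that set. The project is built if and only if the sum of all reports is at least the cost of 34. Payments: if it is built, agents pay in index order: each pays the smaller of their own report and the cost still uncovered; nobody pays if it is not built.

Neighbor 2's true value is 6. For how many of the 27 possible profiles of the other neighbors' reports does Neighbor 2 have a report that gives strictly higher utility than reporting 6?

1

Others report (11, 11, 11): truth gives 0; report 2 gives 4 > 0. Violating.
Others report (2, 2, 2): truth gives 0; no alternative beats it.
Others report (2, 2, 6): truth gives 0; no alternative beats it.
(Checking all 27 profiles: 1 has a profitable deviation, 26 do not.)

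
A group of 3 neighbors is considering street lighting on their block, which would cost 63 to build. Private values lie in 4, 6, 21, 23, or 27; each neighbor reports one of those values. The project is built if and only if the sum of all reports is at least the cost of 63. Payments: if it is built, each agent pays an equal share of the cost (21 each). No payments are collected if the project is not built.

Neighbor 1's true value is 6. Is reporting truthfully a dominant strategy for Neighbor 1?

Yes

Check each profile of the others' reports and compare truth against every alternative report.
Others report (4, 4): truth gives 0, best alternative gives 0.
Others report (4, 6): truth gives 0, best alternative gives 0.
Others report (4, 21): truth gives 0, best alternative gives 0.
Others report (4, 23): truth gives 0, best alternative gives 0.
Others report (4, 27): truth gives 0, best alternative gives 0.
Others report (6, 4): truth gives 0, best alternative gives 0.
(Remaining 19 profiles checked similarly; truth is weakly best in each.)
In every case the truthful report is at least as good as any alternative, so it is a dominant strategy.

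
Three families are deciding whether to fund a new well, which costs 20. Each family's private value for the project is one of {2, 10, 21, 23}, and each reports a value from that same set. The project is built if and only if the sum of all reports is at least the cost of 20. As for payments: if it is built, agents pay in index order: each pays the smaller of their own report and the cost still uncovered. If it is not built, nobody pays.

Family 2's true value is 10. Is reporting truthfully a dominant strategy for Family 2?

No

Consider the case where Family 1 reports 2 and Family 3 reports 21.
Truthful report 10: project built, pays 10, utility 10 - 10 = 0.
Report 2 instead: project built, pays 2, utility 10 - 2 = 8.
Since 8 > 0, reporting 2 is strictly better here, so truthful reporting is not dominant.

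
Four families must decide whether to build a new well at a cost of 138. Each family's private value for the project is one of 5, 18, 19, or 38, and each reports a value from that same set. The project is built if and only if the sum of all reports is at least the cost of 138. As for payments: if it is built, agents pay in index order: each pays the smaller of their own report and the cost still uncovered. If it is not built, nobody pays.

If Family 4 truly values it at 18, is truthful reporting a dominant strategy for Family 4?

Yes

Check each profile of the others' reports and compare truth against every alternative report.
Others report (5, 5, 5): truth gives 0, best alternative gives 0.
Others report (5, 5, 18): truth gives 0, best alternative gives 0.
Others report (5, 5, 19): truth gives 0, best alternative gives 0.
Others report (5, 5, 38): truth gives 0, best alternative gives 0.
Others report (5, 18, 5): truth gives 0, best alternative gives 0.
Others report (5, 18, 18): truth gives 0, best alternative gives 0.
(Remaining 58 profiles checked similarly; truth is weakly best in each.)
In every case the truthful report is at least as good as any alternative, so it is a dominant strategy.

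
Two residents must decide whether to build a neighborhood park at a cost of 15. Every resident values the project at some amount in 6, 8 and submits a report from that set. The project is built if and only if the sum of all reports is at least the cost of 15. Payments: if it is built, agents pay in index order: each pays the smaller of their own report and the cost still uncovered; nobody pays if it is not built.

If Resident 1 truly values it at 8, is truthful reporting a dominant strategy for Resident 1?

Yes

Check each profile of the others' reports and compare truth against every alternative report.
Others report (6): truth gives 0, best alternative gives 0.
Others report (8): truth gives 0, best alternative gives 0.
In every case the truthful report is at least as good as any alternative, so it is a dominant strategy.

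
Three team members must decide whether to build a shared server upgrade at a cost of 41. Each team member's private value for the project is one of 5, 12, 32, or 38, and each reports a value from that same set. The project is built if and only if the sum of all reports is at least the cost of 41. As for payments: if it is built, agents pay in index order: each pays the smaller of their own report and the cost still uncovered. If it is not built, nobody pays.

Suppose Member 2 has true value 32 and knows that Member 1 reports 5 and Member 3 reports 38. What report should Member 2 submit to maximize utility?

Report 5: project built, pays 5, utility 32 - 5 = 27.
Report 12: project built, pays 12, utility 32 - 12 = 20.
Report 32: project built, pays 32, utility 32 - 32 = 0.
Report 38: project built, pays 36, utility 32 - 36 = -4.
The best choice is 5 with utility 27.

5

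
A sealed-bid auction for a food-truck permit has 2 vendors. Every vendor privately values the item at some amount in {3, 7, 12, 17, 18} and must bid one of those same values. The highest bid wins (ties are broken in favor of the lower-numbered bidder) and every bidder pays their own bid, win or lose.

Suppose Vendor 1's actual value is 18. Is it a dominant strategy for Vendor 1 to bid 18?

Consider the case where Vendor 2 bids 3.
Truthful bid 18: wins, pays 18, utility 18 - 18 = 0.
Bid 3 instead: wins, pays 3, utility 18 - 3 = 15.
Since 15 > 0, bidding 3 is strictly better here, so truthful bidding is not dominant.

No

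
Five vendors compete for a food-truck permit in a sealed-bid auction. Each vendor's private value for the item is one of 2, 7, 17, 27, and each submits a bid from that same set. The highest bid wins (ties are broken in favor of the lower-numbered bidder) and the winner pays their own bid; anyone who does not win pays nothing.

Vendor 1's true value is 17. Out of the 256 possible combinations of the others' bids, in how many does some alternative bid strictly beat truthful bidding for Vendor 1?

Others bid (2, 2, 2, 2): truth gives 0; bid 2 gives 15 > 0. Violating.
Others bid (2, 2, 2, 7): truth gives 0; bid 7 gives 10 > 0. Violating.
Others bid (2, 2, 7, 2): truth gives 0; bid 7 gives 10 > 0. Violating.
Others bid (2, 2, 7, 7): truth gives 0; bid 7 gives 10 > 0. Violating.
Others bid (2, 2, 2, 17): truth gives 0; no alternative beats it.
Others bid (2, 2, 2, 27): truth gives 0; no alternative beats it.
(Checking all 256 profiles: 16 have a profitable deviation, 240 do not.)

16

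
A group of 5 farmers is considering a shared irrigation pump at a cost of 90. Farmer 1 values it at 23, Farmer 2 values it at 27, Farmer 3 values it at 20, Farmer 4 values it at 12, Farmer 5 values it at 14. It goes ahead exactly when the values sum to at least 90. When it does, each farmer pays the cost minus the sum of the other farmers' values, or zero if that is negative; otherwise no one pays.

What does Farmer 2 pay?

21

Total value 96 ≥ cost 90, so the project is built.
The other farmers' values sum to 69.
Cost minus that sum is 90 - 69 = 21.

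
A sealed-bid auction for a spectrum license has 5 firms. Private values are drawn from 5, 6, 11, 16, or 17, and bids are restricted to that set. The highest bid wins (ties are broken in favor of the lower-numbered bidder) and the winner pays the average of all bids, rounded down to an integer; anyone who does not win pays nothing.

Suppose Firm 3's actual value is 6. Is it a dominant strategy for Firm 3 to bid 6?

Check each profile of the others' bids and compare truth against every alternative bid.
Others bid (5, 5, 5, 5): truth gives 1, best alternative gives 0.
Others bid (5, 5, 5, 6): truth gives 1, best alternative gives 0.
Others bid (5, 5, 6, 5): truth gives 1, best alternative gives 0.
Others bid (5, 5, 6, 6): truth gives 1, best alternative gives 0.
Others bid (5, 5, 5, 11): truth gives 0, best alternative gives 0.
Others bid (5, 5, 5, 16): truth gives 0, best alternative gives 0.
(Remaining 619 profiles checked similarly; truth is weakly best in each.)
In every case the truthful bid is at least as good as any alternative, so it is a dominant strategy.

Yes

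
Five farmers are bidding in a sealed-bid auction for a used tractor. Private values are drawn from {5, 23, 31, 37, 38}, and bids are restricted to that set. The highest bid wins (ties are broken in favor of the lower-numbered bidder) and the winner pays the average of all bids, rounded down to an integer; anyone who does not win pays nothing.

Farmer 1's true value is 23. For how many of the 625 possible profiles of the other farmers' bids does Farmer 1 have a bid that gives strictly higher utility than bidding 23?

Others bid (5, 5, 5, 5): truth gives 15; bid 5 gives 18 > 15. Violating.
Others bid (5, 5, 5, 31): truth gives 0; bid 31 gives 8 > 0. Violating.
Others bid (5, 5, 5, 37): truth gives 0; bid 37 gives 6 > 0. Violating.
Others bid (5, 5, 5, 38): truth gives 0; bid 38 gives 5 > 0. Violating.
Others bid (5, 5, 5, 23): truth gives 11; no alternative beats it.
Others bid (5, 5, 23, 5): truth gives 11; no alternative beats it.
(Checking all 625 profiles: 67 have a profitable deviation, 558 do not.)

67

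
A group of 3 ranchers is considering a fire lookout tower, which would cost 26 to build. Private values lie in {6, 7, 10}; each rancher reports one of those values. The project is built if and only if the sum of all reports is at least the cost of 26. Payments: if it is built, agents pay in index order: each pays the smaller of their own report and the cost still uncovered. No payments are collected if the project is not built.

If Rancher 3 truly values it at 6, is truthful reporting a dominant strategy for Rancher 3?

Yes

Check each profile of the others' reports and compare truth against every alternative report.
Others report (6, 6): truth gives 0, best alternative gives 0.
Others report (6, 7): truth gives 0, best alternative gives 0.
Others report (6, 10): truth gives 0, best alternative gives 0.
Others report (7, 6): truth gives 0, best alternative gives 0.
Others report (7, 7): truth gives 0, best alternative gives 0.
Others report (7, 10): truth gives 0, best alternative gives 0.
(Remaining 3 profiles checked similarly; truth is weakly best in each.)
In every case the truthful report is at least as good as any alternative, so it is a dominant strategy.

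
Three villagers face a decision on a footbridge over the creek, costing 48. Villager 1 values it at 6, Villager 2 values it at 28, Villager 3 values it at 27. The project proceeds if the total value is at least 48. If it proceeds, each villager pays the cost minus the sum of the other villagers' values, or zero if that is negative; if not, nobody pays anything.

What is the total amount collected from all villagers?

29

Total value 61 ≥ cost 48, so it is built.
Villager 1: others sum to 55; max(0, 48 - 55) = 0.
Villager 2: others sum to 33; max(0, 48 - 33) = 15.
Villager 3: others sum to 34; max(0, 48 - 34) = 14.
Total collected = 0 + 15 + 14 = 29.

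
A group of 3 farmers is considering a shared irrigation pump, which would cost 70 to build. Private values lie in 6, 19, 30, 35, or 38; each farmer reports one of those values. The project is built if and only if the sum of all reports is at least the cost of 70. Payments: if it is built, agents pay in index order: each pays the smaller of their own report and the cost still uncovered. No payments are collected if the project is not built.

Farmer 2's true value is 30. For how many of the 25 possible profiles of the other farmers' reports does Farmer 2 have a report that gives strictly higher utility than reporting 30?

Others report (19, 35): truth gives 0; report 19 gives 11 > 0. Violating.
Others report (19, 38): truth gives 0; report 19 gives 11 > 0. Violating.
Others report (30, 30): truth gives 0; report 19 gives 11 > 0. Violating.
Others report (30, 35): truth gives 0; report 6 gives 24 > 0. Violating.
Others report (6, 6): truth gives 0; no alternative beats it.
Others report (6, 19): truth gives 0; no alternative beats it.
(Checking all 25 profiles: 13 have a profitable deviation, 12 do not.)

13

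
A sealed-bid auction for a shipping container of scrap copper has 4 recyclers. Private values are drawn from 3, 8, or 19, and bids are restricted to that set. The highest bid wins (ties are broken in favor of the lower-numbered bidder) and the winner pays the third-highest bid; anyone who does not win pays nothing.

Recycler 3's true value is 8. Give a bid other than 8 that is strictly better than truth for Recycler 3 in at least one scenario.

Suppose Recycler 1 bids 3, Recycler 2 bids 3 and Recycler 4 bids 19.
Bid 8: loses, pays 0, utility 0.
Bid 19: wins, pays 3, utility 8 - 3 = 5.
So bidding 19 beats truth here (5 > 0).

19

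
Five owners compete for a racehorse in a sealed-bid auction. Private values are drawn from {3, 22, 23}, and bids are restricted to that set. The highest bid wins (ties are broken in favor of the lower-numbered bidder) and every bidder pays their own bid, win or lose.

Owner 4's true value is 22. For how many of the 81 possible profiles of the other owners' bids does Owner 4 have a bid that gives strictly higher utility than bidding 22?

79

Others bid (3, 3, 3, 23): truth gives -22; bid 23 gives -1 > -22. Violating.
Others bid (3, 3, 22, 3): truth gives -22; bid 23 gives -1 > -22. Violating.
Others bid (3, 3, 22, 22): truth gives -22; bid 23 gives -1 > -22. Violating.
Others bid (3, 3, 22, 23): truth gives -22; bid 23 gives -1 > -22. Violating.
Others bid (3, 3, 3, 3): truth gives 0; no alternative beats it.
Others bid (3, 3, 3, 22): truth gives 0; no alternative beats it.
(Checking all 81 profiles: 79 have a profitable deviation, 2 do not.)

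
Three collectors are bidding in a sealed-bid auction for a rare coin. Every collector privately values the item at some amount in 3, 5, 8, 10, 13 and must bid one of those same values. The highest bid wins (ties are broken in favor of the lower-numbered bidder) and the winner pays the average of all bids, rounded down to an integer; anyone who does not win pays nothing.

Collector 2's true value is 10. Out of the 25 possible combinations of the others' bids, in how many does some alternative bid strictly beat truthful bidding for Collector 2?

7

Others bid (3, 3): truth gives 5; bid 5 gives 7 > 5. Violating.
Others bid (3, 5): truth gives 4; bid 5 gives 6 > 4. Violating.
Others bid (3, 8): truth gives 3; bid 8 gives 4 > 3. Violating.
Others bid (3, 13): truth gives 0; bid 13 gives 1 > 0. Violating.
Others bid (3, 10): truth gives 3; no alternative beats it.
Others bid (5, 5): truth gives 4; no alternative beats it.
(Checking all 25 profiles: 7 have a profitable deviation, 18 do not.)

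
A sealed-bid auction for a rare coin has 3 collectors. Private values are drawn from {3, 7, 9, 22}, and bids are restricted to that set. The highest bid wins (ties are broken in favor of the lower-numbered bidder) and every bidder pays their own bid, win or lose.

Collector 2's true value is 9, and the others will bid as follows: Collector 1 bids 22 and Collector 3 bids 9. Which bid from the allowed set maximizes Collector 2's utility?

Bid 3: loses but pays 3, utility -3.
Bid 7: loses but pays 7, utility -7.
Bid 9: loses but pays 9, utility -9.
Bid 22: loses but pays 22, utility -22.
The best choice is 3 with utility -3.

3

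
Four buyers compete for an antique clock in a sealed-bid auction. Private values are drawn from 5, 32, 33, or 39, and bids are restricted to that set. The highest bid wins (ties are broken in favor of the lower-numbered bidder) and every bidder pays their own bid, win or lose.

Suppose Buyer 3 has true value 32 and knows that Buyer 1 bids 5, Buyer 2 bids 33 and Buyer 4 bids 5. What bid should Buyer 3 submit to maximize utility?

5

Bid 5: loses but pays 5, utility -5.
Bid 32: loses but pays 32, utility -32.
Bid 33: loses but pays 33, utility -33.
Bid 39: wins, pays 39, utility 32 - 39 = -7.
The best choice is 5 with utility -5.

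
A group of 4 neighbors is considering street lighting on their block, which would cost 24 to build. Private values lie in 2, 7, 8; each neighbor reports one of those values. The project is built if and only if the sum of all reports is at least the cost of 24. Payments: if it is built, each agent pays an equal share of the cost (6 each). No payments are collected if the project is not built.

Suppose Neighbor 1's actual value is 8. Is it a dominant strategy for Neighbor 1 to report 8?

Check each profile of the others' reports and compare truth against every alternative report.
Others report (2, 7, 7): truth gives 2, best alternative gives 0.
Others report (7, 2, 7): truth gives 2, best alternative gives 0.
Others report (7, 7, 2): truth gives 2, best alternative gives 0.
Others report (2, 7, 8): truth gives 2, best alternative gives 2.
Others report (2, 8, 7): truth gives 2, best alternative gives 2.
Others report (2, 8, 8): truth gives 2, best alternative gives 2.
(Remaining 21 profiles checked similarly; truth is weakly best in each.)
In every case the truthful report is at least as good as any alternative, so it is a dominant strategy.

Yes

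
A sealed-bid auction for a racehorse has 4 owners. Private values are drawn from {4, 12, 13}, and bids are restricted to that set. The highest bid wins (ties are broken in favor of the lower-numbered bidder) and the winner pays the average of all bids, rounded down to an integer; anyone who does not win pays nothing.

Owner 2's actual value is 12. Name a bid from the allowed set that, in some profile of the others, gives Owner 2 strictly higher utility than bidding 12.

13

Suppose Owner 1 bids 4, Owner 3 bids 4 and Owner 4 bids 13.
Bid 12: loses, pays 0, utility 0.
Bid 13: wins, pays 8, utility 12 - 8 = 4.
So bidding 13 beats truth here (4 > 0).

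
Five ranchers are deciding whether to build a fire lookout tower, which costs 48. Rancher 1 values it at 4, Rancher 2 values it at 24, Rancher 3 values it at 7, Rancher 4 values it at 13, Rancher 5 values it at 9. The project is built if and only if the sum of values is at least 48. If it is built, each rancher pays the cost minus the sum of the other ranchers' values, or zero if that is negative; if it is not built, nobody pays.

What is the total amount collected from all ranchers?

Total value 57 ≥ cost 48, so it is built.
Rancher 1: others sum to 53; max(0, 48 - 53) = 0.
Rancher 2: others sum to 33; max(0, 48 - 33) = 15.
Rancher 3: others sum to 50; max(0, 48 - 50) = 0.
Rancher 4: others sum to 44; max(0, 48 - 44) = 4.
Rancher 5: others sum to 48; max(0, 48 - 48) = 0.
Total collected = 0 + 15 + 0 + 4 + 0 = 19.

19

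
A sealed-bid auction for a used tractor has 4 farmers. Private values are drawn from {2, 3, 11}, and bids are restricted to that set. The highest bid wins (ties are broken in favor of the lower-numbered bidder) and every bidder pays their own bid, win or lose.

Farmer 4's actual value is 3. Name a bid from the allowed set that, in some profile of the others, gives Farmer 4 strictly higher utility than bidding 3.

2

Suppose Farmer 1 bids 2, Farmer 2 bids 2 and Farmer 3 bids 3.
Bid 3: loses but pays 3, utility -3.
Bid 2: loses but pays 2, utility -2.
So bidding 2 beats truth here (-2 > -3).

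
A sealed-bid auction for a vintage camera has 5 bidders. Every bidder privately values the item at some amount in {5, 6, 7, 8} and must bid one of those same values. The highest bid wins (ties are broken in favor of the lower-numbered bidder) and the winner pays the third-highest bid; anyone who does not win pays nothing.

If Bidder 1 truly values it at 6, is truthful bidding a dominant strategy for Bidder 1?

Consider the case where Bidder 2 bids 5, Bidder 3 bids 5, Bidder 4 bids 5 and Bidder 5 bids 7.
Truthful bid 6: loses, pays 0, utility 0.
Bid 7 instead: wins, pays 5, utility 6 - 5 = 1.
Since 1 > 0, bidding 7 is strictly better here, so truthful bidding is not dominant.

No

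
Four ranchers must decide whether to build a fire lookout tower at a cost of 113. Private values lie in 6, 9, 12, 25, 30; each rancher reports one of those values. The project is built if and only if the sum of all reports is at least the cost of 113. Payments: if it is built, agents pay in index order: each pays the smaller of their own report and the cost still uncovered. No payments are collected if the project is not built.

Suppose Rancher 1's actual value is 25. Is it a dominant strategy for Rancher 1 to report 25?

Check each profile of the others' reports and compare truth against every alternative report.
Others report (6, 6, 6): truth gives 0, best alternative gives 0.
Others report (6, 6, 9): truth gives 0, best alternative gives 0.
Others report (6, 6, 12): truth gives 0, best alternative gives 0.
Others report (6, 6, 25): truth gives 0, best alternative gives 0.
Others report (6, 6, 30): truth gives 0, best alternative gives 0.
Others report (6, 9, 6): truth gives 0, best alternative gives 0.
(Remaining 119 profiles checked similarly; truth is weakly best in each.)
In every case the truthful report is at least as good as any alternative, so it is a dominant strategy.

Yes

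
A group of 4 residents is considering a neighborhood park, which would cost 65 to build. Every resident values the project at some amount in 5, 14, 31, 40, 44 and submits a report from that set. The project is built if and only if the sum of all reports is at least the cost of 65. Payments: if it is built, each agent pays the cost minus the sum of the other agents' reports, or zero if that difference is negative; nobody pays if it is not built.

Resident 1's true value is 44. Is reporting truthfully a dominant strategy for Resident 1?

Check each profile of the others' reports and compare truth against every alternative report.
Others report (5, 5, 14): truth gives 3, best alternative gives 0.
Others report (5, 14, 5): truth gives 3, best alternative gives 0.
Others report (14, 5, 5): truth gives 3, best alternative gives 0.
Others report (5, 31, 31): truth gives 44, best alternative gives 44.
Others report (5, 31, 40): truth gives 44, best alternative gives 44.
Others report (5, 31, 44): truth gives 44, best alternative gives 44.
(Remaining 119 profiles checked similarly; truth is weakly best in each.)
In every case the truthful report is at least as good as any alternative, so it is a dominant strategy.

Yes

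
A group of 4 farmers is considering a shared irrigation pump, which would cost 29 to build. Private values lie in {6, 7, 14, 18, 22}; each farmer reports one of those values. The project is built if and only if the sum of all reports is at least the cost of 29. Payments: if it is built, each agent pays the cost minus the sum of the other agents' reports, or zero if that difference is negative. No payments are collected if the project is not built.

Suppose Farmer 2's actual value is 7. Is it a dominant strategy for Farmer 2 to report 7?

Check each profile of the others' reports and compare truth against every alternative report.
Others report (6, 6, 18): truth gives 7, best alternative gives 7.
Others report (6, 6, 22): truth gives 7, best alternative gives 7.
Others report (6, 7, 18): truth gives 7, best alternative gives 7.
Others report (6, 7, 22): truth gives 7, best alternative gives 7.
Others report (6, 14, 14): truth gives 7, best alternative gives 7.
Others report (6, 14, 18): truth gives 7, best alternative gives 7.
(Remaining 119 profiles checked similarly; truth is weakly best in each.)
In every case the truthful report is at least as good as any alternative, so it is a dominant strategy.

Yes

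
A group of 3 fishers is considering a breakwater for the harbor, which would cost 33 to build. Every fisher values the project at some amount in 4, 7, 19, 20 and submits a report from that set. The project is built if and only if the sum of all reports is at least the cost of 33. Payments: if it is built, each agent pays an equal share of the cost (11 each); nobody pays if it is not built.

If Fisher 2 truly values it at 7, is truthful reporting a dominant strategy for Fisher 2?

No

Consider the case where Fisher 1 reports 7 and Fisher 3 reports 19.
Truthful report 7: project built, pays 11, utility 7 - 11 = -4.
Report 4 instead: project not built, utility 0.
Since 0 > -4, reporting 4 is strictly better here, so truthful reporting is not dominant.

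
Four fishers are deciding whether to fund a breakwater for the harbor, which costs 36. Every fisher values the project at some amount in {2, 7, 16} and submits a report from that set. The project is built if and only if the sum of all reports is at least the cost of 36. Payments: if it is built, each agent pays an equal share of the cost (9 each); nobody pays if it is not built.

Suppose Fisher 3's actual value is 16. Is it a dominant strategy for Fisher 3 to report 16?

Check each profile of the others' reports and compare truth against every alternative report.
Others report (2, 2, 16): truth gives 7, best alternative gives 0.
Others report (2, 7, 16): truth gives 7, best alternative gives 0.
Others report (2, 16, 2): truth gives 7, best alternative gives 0.
Others report (2, 16, 7): truth gives 7, best alternative gives 0.
Others report (7, 2, 16): truth gives 7, best alternative gives 0.
Others report (7, 7, 7): truth gives 7, best alternative gives 0.
(Remaining 21 profiles checked similarly; truth is weakly best in each.)
In every case the truthful report is at least as good as any alternative, so it is a dominant strategy.

Yes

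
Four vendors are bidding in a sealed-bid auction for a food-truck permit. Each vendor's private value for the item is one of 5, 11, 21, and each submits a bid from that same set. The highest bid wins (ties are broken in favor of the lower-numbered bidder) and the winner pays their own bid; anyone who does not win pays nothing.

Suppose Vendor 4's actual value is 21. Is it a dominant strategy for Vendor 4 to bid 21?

No

Consider the case where Vendor 1 bids 5, Vendor 2 bids 5 and Vendor 3 bids 5.
Truthful bid 21: wins, pays 21, utility 21 - 21 = 0.
Bid 11 instead: wins, pays 11, utility 21 - 11 = 10.
Since 10 > 0, bidding 11 is strictly better here, so truthful bidding is not dominant.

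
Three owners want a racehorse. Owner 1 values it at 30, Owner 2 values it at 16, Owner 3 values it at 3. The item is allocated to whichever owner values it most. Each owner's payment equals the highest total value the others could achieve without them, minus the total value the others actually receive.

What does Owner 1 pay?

Owner 1 has the highest value and receives the item.
Without Owner 1, the item would go to the next-highest value, 16, so the others could achieve 16.
With Owner 1 present and winning, the others receive nothing, so their total is 0.
Payment = 16 - 0 = 16.

16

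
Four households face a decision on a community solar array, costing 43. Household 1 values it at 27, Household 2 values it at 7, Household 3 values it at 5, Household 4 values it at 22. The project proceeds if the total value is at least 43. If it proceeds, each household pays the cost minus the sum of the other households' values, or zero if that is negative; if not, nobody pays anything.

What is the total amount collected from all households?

13

Total value 61 ≥ cost 43, so it is built.
Household 1: others sum to 34; max(0, 43 - 34) = 9.
Household 2: others sum to 54; max(0, 43 - 54) = 0.
Household 3: others sum to 56; max(0, 43 - 56) = 0.
Household 4: others sum to 39; max(0, 43 - 39) = 4.
Total collected = 9 + 0 + 0 + 4 = 13.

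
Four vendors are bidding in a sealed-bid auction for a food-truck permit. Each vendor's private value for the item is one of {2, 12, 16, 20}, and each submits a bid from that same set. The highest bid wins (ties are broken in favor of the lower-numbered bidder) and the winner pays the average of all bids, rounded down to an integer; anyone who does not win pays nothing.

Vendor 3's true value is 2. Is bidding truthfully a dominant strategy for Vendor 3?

Yes

Check each profile of the others' bids and compare truth against every alternative bid.
Others bid (2, 2, 12): truth gives 0, best alternative gives -5.
Others bid (2, 2, 2): truth gives 0, best alternative gives -2.
Others bid (2, 2, 16): truth gives 0, best alternative gives 0.
Others bid (2, 2, 20): truth gives 0, best alternative gives 0.
Others bid (2, 12, 2): truth gives 0, best alternative gives 0.
Others bid (2, 12, 12): truth gives 0, best alternative gives 0.
(Remaining 58 profiles checked similarly; truth is weakly best in each.)
In every case the truthful bid is at least as good as any alternative, so it is a dominant strategy.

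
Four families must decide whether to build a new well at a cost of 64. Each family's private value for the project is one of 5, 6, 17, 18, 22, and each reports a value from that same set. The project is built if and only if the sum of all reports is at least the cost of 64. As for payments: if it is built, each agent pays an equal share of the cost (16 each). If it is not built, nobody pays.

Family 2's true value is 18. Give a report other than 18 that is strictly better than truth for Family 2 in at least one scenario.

Suppose Family 1 reports 5, Family 3 reports 17 and Family 4 reports 22.
Report 18: project not built, utility 0.
Report 22: project built, pays 16, utility 18 - 16 = 2.
So reporting 22 beats truth here (2 > 0).

22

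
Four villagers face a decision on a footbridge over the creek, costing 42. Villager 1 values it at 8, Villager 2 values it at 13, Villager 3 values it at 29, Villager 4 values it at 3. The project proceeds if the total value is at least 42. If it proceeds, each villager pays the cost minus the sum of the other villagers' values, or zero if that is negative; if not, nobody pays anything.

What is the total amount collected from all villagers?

20

Total value 53 ≥ cost 42, so it is built.
Villager 1: others sum to 45; max(0, 42 - 45) = 0.
Villager 2: others sum to 40; max(0, 42 - 40) = 2.
Villager 3: others sum to 24; max(0, 42 - 24) = 18.
Villager 4: others sum to 50; max(0, 42 - 50) = 0.
Total collected = 0 + 2 + 18 + 0 = 20.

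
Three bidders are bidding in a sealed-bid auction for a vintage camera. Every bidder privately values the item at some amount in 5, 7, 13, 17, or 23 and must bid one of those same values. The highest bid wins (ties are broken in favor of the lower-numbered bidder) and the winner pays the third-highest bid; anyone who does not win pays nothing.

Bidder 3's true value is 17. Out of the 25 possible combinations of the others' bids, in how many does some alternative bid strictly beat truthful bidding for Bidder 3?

6

Others bid (5, 17): truth gives 0; bid 23 gives 12 > 0. Violating.
Others bid (7, 17): truth gives 0; bid 23 gives 10 > 0. Violating.
Others bid (13, 17): truth gives 0; bid 23 gives 4 > 0. Violating.
Others bid (17, 5): truth gives 0; bid 23 gives 12 > 0. Violating.
Others bid (5, 5): truth gives 12; no alternative beats it.
Others bid (5, 7): truth gives 12; no alternative beats it.
(Checking all 25 profiles: 6 have a profitable deviation, 19 do not.)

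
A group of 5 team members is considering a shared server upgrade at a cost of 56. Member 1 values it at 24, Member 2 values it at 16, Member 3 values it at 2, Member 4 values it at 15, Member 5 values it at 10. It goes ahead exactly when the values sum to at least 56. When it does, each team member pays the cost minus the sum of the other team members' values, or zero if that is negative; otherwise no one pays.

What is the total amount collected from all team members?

Total value 67 ≥ cost 56, so it is built.
Member 1: others sum to 43; max(0, 56 - 43) = 13.
Member 2: others sum to 51; max(0, 56 - 51) = 5.
Member 3: others sum to 65; max(0, 56 - 65) = 0.
Member 4: others sum to 52; max(0, 56 - 52) = 4.
Member 5: others sum to 57; max(0, 56 - 57) = 0.
Total collected = 13 + 5 + 0 + 4 + 0 = 22.

22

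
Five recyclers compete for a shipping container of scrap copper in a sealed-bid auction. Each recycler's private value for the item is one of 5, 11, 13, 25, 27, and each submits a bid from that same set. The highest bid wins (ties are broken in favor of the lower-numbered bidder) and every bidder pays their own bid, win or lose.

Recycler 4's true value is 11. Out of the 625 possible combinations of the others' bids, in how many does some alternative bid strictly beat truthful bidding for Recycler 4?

Others bid (5, 5, 5, 13): truth gives -11; bid 13 gives -2 > -11. Violating.
Others bid (5, 5, 5, 25): truth gives -11; bid 5 gives -5 > -11. Violating.
Others bid (5, 5, 5, 27): truth gives -11; bid 5 gives -5 > -11. Violating.
Others bid (5, 5, 11, 5): truth gives -11; bid 13 gives -2 > -11. Violating.
Others bid (5, 5, 5, 5): truth gives 0; no alternative beats it.
Others bid (5, 5, 5, 11): truth gives 0; no alternative beats it.
(Checking all 625 profiles: 623 have a profitable deviation, 2 do not.)

623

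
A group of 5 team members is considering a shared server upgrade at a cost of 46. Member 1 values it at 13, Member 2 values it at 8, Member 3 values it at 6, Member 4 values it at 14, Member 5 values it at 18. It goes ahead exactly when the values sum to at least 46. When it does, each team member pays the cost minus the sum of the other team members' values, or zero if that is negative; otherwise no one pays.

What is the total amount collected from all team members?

6

Total value 59 ≥ cost 46, so it is built.
Member 1: others sum to 46; max(0, 46 - 46) = 0.
Member 2: others sum to 51; max(0, 46 - 51) = 0.
Member 3: others sum to 53; max(0, 46 - 53) = 0.
Member 4: others sum to 45; max(0, 46 - 45) = 1.
Member 5: others sum to 41; max(0, 46 - 41) = 5.
Total collected = 0 + 0 + 0 + 1 + 5 = 6.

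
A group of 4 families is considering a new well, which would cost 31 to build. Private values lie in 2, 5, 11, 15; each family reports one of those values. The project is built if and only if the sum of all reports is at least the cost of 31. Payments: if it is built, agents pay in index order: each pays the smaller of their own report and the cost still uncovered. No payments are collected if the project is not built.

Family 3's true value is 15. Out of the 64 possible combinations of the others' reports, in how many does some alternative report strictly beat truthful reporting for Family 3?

Others report (2, 5, 15): truth gives 0; report 11 gives 4 > 0. Violating.
Others report (2, 11, 11): truth gives 0; report 11 gives 4 > 0. Violating.
Others report (2, 11, 15): truth gives 0; report 5 gives 10 > 0. Violating.
Others report (2, 15, 5): truth gives 1; report 11 gives 4 > 1. Violating.
Others report (2, 2, 2): truth gives 0; no alternative beats it.
Others report (2, 2, 5): truth gives 0; no alternative beats it.
(Checking all 64 profiles: 33 have a profitable deviation, 31 do not.)

33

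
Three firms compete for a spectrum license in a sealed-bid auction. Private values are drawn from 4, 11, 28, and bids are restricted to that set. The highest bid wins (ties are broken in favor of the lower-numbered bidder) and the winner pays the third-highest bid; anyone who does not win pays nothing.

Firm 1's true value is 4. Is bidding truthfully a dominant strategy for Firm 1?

Yes

Check each profile of the others' bids and compare truth against every alternative bid.
Others bid (11, 11): truth gives 0, best alternative gives -7.
Others bid (4, 4): truth gives 0, best alternative gives 0.
Others bid (4, 11): truth gives 0, best alternative gives 0.
Others bid (4, 28): truth gives 0, best alternative gives 0.
Others bid (11, 4): truth gives 0, best alternative gives 0.
Others bid (11, 28): truth gives 0, best alternative gives 0.
(Remaining 3 profiles checked similarly; truth is weakly best in each.)
In every case the truthful bid is at least as good as any alternative, so it is a dominant strategy.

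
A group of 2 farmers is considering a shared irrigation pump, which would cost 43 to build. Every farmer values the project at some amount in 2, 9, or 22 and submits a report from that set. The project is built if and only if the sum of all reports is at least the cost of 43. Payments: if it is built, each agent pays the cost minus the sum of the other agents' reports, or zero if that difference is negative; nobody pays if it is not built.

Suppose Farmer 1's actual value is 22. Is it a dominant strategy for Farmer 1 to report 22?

Yes

Check each profile of the others' reports and compare truth against every alternative report.
Others report (22): truth gives 1, best alternative gives 0.
Others report (2): truth gives 0, best alternative gives 0.
Others report (9): truth gives 0, best alternative gives 0.
In every case the truthful report is at least as good as any alternative, so it is a dominant strategy.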